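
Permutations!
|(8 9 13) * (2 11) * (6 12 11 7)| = 15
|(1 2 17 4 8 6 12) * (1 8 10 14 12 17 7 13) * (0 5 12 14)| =|(0 5 12 8 6 17 4 10)(1 2 7 13)| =8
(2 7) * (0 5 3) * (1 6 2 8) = (0 5 3)(1 6 2 7 8) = [5, 6, 7, 0, 4, 3, 2, 8, 1]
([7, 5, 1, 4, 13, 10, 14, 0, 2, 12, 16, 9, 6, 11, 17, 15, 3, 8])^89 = [7, 2, 8, 16, 3, 1, 12, 0, 17, 11, 5, 13, 9, 4, 6, 15, 10, 14]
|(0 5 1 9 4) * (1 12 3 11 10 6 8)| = |(0 5 12 3 11 10 6 8 1 9 4)| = 11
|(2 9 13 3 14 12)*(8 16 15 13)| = 9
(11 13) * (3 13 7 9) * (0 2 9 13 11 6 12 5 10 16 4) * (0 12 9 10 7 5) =[2, 1, 10, 11, 12, 7, 9, 13, 8, 3, 16, 5, 0, 6, 14, 15, 4] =(0 2 10 16 4 12)(3 11 5 7 13 6 9)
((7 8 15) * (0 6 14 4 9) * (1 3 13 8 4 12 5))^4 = ((0 6 14 12 5 1 3 13 8 15 7 4 9))^4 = (0 5 8 9 12 13 4 14 3 7 6 1 15)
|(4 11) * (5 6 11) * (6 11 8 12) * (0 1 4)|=15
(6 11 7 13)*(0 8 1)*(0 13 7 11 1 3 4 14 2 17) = (0 8 3 4 14 2 17)(1 13 6) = [8, 13, 17, 4, 14, 5, 1, 7, 3, 9, 10, 11, 12, 6, 2, 15, 16, 0]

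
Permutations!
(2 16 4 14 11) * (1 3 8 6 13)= (1 3 8 6 13)(2 16 4 14 11)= [0, 3, 16, 8, 14, 5, 13, 7, 6, 9, 10, 2, 12, 1, 11, 15, 4]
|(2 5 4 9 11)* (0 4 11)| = 3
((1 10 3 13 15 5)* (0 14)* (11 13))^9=(0 14)(1 3 13 5 10 11 15)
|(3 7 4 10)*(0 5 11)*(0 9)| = 4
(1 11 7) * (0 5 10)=(0 5 10)(1 11 7)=[5, 11, 2, 3, 4, 10, 6, 1, 8, 9, 0, 7]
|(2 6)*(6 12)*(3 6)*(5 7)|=|(2 12 3 6)(5 7)|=4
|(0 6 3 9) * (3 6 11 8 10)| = |(0 11 8 10 3 9)| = 6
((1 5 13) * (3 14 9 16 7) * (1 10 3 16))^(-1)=((1 5 13 10 3 14 9)(7 16))^(-1)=(1 9 14 3 10 13 5)(7 16)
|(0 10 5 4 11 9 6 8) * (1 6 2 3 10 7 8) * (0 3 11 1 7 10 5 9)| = 35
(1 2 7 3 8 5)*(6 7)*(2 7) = (1 7 3 8 5)(2 6) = [0, 7, 6, 8, 4, 1, 2, 3, 5]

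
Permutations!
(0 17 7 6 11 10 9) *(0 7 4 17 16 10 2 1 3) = (0 16 10 9 7 6 11 2 1 3)(4 17) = [16, 3, 1, 0, 17, 5, 11, 6, 8, 7, 9, 2, 12, 13, 14, 15, 10, 4]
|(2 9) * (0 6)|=|(0 6)(2 9)|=2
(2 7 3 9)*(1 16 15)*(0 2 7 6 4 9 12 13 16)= (0 2 6 4 9 7 3 12 13 16 15 1)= [2, 0, 6, 12, 9, 5, 4, 3, 8, 7, 10, 11, 13, 16, 14, 1, 15]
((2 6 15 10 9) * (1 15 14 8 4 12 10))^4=((1 15)(2 6 14 8 4 12 10 9))^4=(15)(2 4)(6 12)(8 9)(10 14)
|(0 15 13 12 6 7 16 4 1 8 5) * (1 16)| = |(0 15 13 12 6 7 1 8 5)(4 16)| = 18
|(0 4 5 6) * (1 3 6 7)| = 7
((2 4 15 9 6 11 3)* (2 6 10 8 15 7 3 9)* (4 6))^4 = (2 10 6 8 11 15 9)(3 4 7) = ((2 6 11 9 10 8 15)(3 4 7))^4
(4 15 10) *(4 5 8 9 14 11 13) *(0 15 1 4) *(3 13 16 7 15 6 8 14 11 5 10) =(0 6 8 9 11 16 7 15 3 13)(1 4)(5 14) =[6, 4, 2, 13, 1, 14, 8, 15, 9, 11, 10, 16, 12, 0, 5, 3, 7]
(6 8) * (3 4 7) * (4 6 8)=(8)(3 6 4 7)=[0, 1, 2, 6, 7, 5, 4, 3, 8]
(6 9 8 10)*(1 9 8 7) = [0, 9, 2, 3, 4, 5, 8, 1, 10, 7, 6] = (1 9 7)(6 8 10)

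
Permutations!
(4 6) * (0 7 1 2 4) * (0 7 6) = (0 6 7 1 2 4) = [6, 2, 4, 3, 0, 5, 7, 1]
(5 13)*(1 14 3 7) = (1 14 3 7)(5 13) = [0, 14, 2, 7, 4, 13, 6, 1, 8, 9, 10, 11, 12, 5, 3]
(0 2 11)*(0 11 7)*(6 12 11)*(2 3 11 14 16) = (0 3 11 6 12 14 16 2 7) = [3, 1, 7, 11, 4, 5, 12, 0, 8, 9, 10, 6, 14, 13, 16, 15, 2]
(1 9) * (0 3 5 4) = (0 3 5 4)(1 9) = [3, 9, 2, 5, 0, 4, 6, 7, 8, 1]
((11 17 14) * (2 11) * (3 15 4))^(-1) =(2 14 17 11)(3 4 15)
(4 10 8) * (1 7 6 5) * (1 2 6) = (1 7)(2 6 5)(4 10 8) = [0, 7, 6, 3, 10, 2, 5, 1, 4, 9, 8]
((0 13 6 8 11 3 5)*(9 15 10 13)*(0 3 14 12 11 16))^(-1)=(0 16 8 6 13 10 15 9)(3 5)(11 12 14)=((0 9 15 10 13 6 8 16)(3 5)(11 14 12))^(-1)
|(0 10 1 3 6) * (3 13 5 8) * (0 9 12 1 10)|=|(1 13 5 8 3 6 9 12)|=8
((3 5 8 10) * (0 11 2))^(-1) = ((0 11 2)(3 5 8 10))^(-1) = (0 2 11)(3 10 8 5)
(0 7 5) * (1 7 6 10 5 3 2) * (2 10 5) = (0 6 5)(1 7 3 10 2) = [6, 7, 1, 10, 4, 0, 5, 3, 8, 9, 2]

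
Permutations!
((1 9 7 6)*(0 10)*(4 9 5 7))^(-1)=(0 10)(1 6 7 5)(4 9)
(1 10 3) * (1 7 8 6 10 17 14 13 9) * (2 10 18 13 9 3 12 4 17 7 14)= [0, 7, 10, 14, 17, 5, 18, 8, 6, 1, 12, 11, 4, 3, 9, 15, 16, 2, 13]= (1 7 8 6 18 13 3 14 9)(2 10 12 4 17)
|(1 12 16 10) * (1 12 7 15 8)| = 12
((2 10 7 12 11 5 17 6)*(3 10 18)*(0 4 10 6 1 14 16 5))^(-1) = ((0 4 10 7 12 11)(1 14 16 5 17)(2 18 3 6))^(-1) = (0 11 12 7 10 4)(1 17 5 16 14)(2 6 3 18)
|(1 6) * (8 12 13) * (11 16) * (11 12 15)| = 6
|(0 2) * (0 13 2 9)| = |(0 9)(2 13)| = 2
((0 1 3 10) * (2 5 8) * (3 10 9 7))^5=((0 1 10)(2 5 8)(3 9 7))^5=(0 10 1)(2 8 5)(3 7 9)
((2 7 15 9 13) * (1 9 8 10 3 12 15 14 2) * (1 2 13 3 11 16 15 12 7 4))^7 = (1 4 2 13 14 7 3 9)(8 11 15 10 16)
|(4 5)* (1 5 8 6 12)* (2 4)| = 7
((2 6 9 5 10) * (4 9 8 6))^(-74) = (2 4 9 5 10) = ((2 4 9 5 10)(6 8))^(-74)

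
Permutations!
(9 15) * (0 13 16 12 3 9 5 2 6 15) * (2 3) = (0 13 16 12 2 6 15 5 3 9) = [13, 1, 6, 9, 4, 3, 15, 7, 8, 0, 10, 11, 2, 16, 14, 5, 12]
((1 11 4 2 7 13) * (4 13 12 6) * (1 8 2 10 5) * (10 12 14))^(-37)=((1 11 13 8 2 7 14 10 5)(4 12 6))^(-37)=(1 5 10 14 7 2 8 13 11)(4 6 12)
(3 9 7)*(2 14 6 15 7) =[0, 1, 14, 9, 4, 5, 15, 3, 8, 2, 10, 11, 12, 13, 6, 7] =(2 14 6 15 7 3 9)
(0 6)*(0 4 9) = (0 6 4 9) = [6, 1, 2, 3, 9, 5, 4, 7, 8, 0]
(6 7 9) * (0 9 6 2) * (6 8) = [9, 1, 0, 3, 4, 5, 7, 8, 6, 2] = (0 9 2)(6 7 8)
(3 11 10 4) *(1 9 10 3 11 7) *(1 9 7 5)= [0, 7, 2, 5, 11, 1, 6, 9, 8, 10, 4, 3]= (1 7 9 10 4 11 3 5)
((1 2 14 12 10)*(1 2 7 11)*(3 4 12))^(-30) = (14)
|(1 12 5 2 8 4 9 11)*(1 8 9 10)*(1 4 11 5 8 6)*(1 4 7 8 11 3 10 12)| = 12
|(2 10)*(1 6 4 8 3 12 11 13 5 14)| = |(1 6 4 8 3 12 11 13 5 14)(2 10)| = 10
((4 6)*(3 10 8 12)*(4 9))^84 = (12)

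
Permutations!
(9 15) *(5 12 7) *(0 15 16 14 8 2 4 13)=(0 15 9 16 14 8 2 4 13)(5 12 7)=[15, 1, 4, 3, 13, 12, 6, 5, 2, 16, 10, 11, 7, 0, 8, 9, 14]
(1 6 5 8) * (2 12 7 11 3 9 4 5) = (1 6 2 12 7 11 3 9 4 5 8) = [0, 6, 12, 9, 5, 8, 2, 11, 1, 4, 10, 3, 7]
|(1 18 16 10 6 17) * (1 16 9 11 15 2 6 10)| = 9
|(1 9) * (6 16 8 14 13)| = 10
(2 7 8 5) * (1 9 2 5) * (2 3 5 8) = (1 9 3 5 8)(2 7) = [0, 9, 7, 5, 4, 8, 6, 2, 1, 3]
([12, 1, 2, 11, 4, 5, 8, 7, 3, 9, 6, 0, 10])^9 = (0 10 8 11 12 6 3)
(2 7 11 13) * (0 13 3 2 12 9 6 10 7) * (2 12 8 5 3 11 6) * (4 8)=[13, 1, 0, 12, 8, 3, 10, 6, 5, 2, 7, 11, 9, 4]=(0 13 4 8 5 3 12 9 2)(6 10 7)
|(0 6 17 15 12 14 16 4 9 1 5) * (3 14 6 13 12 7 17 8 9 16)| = 24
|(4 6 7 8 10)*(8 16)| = |(4 6 7 16 8 10)| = 6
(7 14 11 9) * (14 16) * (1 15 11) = [0, 15, 2, 3, 4, 5, 6, 16, 8, 7, 10, 9, 12, 13, 1, 11, 14] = (1 15 11 9 7 16 14)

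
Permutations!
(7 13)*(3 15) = (3 15)(7 13) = [0, 1, 2, 15, 4, 5, 6, 13, 8, 9, 10, 11, 12, 7, 14, 3]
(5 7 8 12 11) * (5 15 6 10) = (5 7 8 12 11 15 6 10) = [0, 1, 2, 3, 4, 7, 10, 8, 12, 9, 5, 15, 11, 13, 14, 6]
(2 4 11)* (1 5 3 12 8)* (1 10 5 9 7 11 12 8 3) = (1 9 7 11 2 4 12 3 8 10 5) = [0, 9, 4, 8, 12, 1, 6, 11, 10, 7, 5, 2, 3]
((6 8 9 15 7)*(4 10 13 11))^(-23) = (4 10 13 11)(6 9 7 8 15)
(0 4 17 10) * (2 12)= (0 4 17 10)(2 12)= [4, 1, 12, 3, 17, 5, 6, 7, 8, 9, 0, 11, 2, 13, 14, 15, 16, 10]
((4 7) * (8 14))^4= (14)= ((4 7)(8 14))^4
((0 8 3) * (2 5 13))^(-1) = ((0 8 3)(2 5 13))^(-1) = (0 3 8)(2 13 5)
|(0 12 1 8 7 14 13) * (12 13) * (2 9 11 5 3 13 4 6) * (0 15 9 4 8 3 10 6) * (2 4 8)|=16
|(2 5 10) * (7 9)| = |(2 5 10)(7 9)| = 6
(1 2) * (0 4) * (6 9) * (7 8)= (0 4)(1 2)(6 9)(7 8)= [4, 2, 1, 3, 0, 5, 9, 8, 7, 6]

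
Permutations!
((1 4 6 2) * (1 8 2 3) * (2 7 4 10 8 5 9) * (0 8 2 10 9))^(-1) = (0 5 2 10 9 1 3 6 4 7 8)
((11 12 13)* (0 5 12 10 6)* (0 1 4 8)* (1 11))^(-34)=((0 5 12 13 1 4 8)(6 11 10))^(-34)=(0 5 12 13 1 4 8)(6 10 11)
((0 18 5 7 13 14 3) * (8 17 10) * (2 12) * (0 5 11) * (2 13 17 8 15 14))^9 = (18)(3 7 10 14 5 17 15)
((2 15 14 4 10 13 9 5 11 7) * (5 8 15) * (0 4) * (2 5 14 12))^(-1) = (0 14 2 12 15 8 9 13 10 4)(5 7 11)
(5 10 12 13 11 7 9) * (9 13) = (5 10 12 9)(7 13 11) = [0, 1, 2, 3, 4, 10, 6, 13, 8, 5, 12, 7, 9, 11]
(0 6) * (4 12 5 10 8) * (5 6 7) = (0 7 5 10 8 4 12 6) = [7, 1, 2, 3, 12, 10, 0, 5, 4, 9, 8, 11, 6]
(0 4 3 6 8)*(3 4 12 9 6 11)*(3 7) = [12, 1, 2, 11, 4, 5, 8, 3, 0, 6, 10, 7, 9] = (0 12 9 6 8)(3 11 7)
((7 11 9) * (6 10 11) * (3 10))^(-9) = (3 9)(6 11)(7 10)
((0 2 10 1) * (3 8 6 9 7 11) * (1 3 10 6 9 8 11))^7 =(3 11 10)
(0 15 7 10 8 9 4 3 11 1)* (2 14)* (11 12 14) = (0 15 7 10 8 9 4 3 12 14 2 11 1) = [15, 0, 11, 12, 3, 5, 6, 10, 9, 4, 8, 1, 14, 13, 2, 7]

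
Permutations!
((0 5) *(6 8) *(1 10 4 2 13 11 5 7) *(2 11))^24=(13)(0 10 5 1 11 7 4)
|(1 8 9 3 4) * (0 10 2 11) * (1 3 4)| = |(0 10 2 11)(1 8 9 4 3)| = 20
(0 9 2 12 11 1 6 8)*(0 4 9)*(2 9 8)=(1 6 2 12 11)(4 8)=[0, 6, 12, 3, 8, 5, 2, 7, 4, 9, 10, 1, 11]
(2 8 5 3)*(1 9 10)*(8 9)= (1 8 5 3 2 9 10)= [0, 8, 9, 2, 4, 3, 6, 7, 5, 10, 1]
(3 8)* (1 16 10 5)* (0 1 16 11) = (0 1 11)(3 8)(5 16 10) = [1, 11, 2, 8, 4, 16, 6, 7, 3, 9, 5, 0, 12, 13, 14, 15, 10]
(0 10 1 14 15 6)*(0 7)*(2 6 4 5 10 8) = [8, 14, 6, 3, 5, 10, 7, 0, 2, 9, 1, 11, 12, 13, 15, 4] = (0 8 2 6 7)(1 14 15 4 5 10)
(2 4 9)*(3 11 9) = (2 4 3 11 9) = [0, 1, 4, 11, 3, 5, 6, 7, 8, 2, 10, 9]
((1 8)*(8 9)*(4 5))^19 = (1 9 8)(4 5)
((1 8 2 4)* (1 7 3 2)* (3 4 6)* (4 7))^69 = ((1 8)(2 6 3))^69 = (1 8)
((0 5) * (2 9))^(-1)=(0 5)(2 9)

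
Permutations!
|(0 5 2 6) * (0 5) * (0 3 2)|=|(0 3 2 6 5)|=5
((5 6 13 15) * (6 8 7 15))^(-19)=(5 8 7 15)(6 13)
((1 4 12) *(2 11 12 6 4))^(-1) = (1 12 11 2)(4 6)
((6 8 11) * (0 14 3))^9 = (14)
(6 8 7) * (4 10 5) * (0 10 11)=(0 10 5 4 11)(6 8 7)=[10, 1, 2, 3, 11, 4, 8, 6, 7, 9, 5, 0]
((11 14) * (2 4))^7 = (2 4)(11 14)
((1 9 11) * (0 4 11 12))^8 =((0 4 11 1 9 12))^8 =(0 11 9)(1 12 4)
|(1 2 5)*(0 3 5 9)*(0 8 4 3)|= |(1 2 9 8 4 3 5)|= 7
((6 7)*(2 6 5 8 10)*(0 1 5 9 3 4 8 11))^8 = (11)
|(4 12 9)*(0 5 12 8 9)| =|(0 5 12)(4 8 9)| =3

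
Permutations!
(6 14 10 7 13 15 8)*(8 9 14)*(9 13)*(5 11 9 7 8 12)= (5 11 9 14 10 8 6 12)(13 15)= [0, 1, 2, 3, 4, 11, 12, 7, 6, 14, 8, 9, 5, 15, 10, 13]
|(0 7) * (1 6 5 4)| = |(0 7)(1 6 5 4)| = 4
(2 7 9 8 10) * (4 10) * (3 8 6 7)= [0, 1, 3, 8, 10, 5, 7, 9, 4, 6, 2]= (2 3 8 4 10)(6 7 9)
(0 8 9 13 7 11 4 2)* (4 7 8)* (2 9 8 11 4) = (0 2)(4 9 13 11 7) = [2, 1, 0, 3, 9, 5, 6, 4, 8, 13, 10, 7, 12, 11]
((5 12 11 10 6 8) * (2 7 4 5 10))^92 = (2 4 12)(5 11 7)(6 10 8)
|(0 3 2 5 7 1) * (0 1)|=|(0 3 2 5 7)|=5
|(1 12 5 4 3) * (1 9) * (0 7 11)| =|(0 7 11)(1 12 5 4 3 9)| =6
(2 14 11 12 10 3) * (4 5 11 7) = (2 14 7 4 5 11 12 10 3) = [0, 1, 14, 2, 5, 11, 6, 4, 8, 9, 3, 12, 10, 13, 7]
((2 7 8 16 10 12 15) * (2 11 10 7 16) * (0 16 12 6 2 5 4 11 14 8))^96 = (16)(2 4 15 10 8)(5 12 11 14 6)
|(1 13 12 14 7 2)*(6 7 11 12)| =15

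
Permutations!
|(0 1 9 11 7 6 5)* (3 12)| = |(0 1 9 11 7 6 5)(3 12)| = 14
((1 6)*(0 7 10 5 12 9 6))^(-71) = (0 7 10 5 12 9 6 1)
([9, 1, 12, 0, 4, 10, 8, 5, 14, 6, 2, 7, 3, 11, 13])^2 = [6, 1, 3, 9, 4, 2, 14, 10, 13, 8, 12, 5, 0, 7, 11]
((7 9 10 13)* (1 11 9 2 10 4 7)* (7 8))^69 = ((1 11 9 4 8 7 2 10 13))^69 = (1 2 4)(7 9 13)(8 11 10)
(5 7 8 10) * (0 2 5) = (0 2 5 7 8 10) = [2, 1, 5, 3, 4, 7, 6, 8, 10, 9, 0]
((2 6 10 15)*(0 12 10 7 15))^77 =((0 12 10)(2 6 7 15))^77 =(0 10 12)(2 6 7 15)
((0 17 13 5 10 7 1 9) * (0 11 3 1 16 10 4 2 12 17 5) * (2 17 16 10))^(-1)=((0 5 4 17 13)(1 9 11 3)(2 12 16)(7 10))^(-1)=(0 13 17 4 5)(1 3 11 9)(2 16 12)(7 10)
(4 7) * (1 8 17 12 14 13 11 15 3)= (1 8 17 12 14 13 11 15 3)(4 7)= [0, 8, 2, 1, 7, 5, 6, 4, 17, 9, 10, 15, 14, 11, 13, 3, 16, 12]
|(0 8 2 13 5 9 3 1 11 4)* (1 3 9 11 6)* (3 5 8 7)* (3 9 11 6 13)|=|(0 7 9 11 4)(1 13 8 2 3 5 6)|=35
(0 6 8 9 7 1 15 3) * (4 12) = (0 6 8 9 7 1 15 3)(4 12) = [6, 15, 2, 0, 12, 5, 8, 1, 9, 7, 10, 11, 4, 13, 14, 3]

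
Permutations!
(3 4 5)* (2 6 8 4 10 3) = (2 6 8 4 5)(3 10) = [0, 1, 6, 10, 5, 2, 8, 7, 4, 9, 3]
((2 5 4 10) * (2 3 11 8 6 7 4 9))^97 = (2 5 9)(3 10 4 7 6 8 11)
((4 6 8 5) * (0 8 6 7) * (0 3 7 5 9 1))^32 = (9)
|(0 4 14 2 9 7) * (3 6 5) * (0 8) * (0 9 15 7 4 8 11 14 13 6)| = |(0 8 9 4 13 6 5 3)(2 15 7 11 14)| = 40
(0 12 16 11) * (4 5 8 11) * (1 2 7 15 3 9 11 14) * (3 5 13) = [12, 2, 7, 9, 13, 8, 6, 15, 14, 11, 10, 0, 16, 3, 1, 5, 4] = (0 12 16 4 13 3 9 11)(1 2 7 15 5 8 14)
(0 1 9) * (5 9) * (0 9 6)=(9)(0 1 5 6)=[1, 5, 2, 3, 4, 6, 0, 7, 8, 9]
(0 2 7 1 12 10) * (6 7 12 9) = (0 2 12 10)(1 9 6 7) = [2, 9, 12, 3, 4, 5, 7, 1, 8, 6, 0, 11, 10]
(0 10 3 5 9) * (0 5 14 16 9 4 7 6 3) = (0 10)(3 14 16 9 5 4 7 6) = [10, 1, 2, 14, 7, 4, 3, 6, 8, 5, 0, 11, 12, 13, 16, 15, 9]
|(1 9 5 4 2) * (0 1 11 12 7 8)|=10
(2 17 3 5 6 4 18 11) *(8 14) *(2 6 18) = [0, 1, 17, 5, 2, 18, 4, 7, 14, 9, 10, 6, 12, 13, 8, 15, 16, 3, 11] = (2 17 3 5 18 11 6 4)(8 14)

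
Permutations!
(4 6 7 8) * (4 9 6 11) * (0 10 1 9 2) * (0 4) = (0 10 1 9 6 7 8 2 4 11) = [10, 9, 4, 3, 11, 5, 7, 8, 2, 6, 1, 0]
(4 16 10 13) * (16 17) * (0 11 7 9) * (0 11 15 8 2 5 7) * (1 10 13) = (0 15 8 2 5 7 9 11)(1 10)(4 17 16 13) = [15, 10, 5, 3, 17, 7, 6, 9, 2, 11, 1, 0, 12, 4, 14, 8, 13, 16]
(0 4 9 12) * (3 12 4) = [3, 1, 2, 12, 9, 5, 6, 7, 8, 4, 10, 11, 0] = (0 3 12)(4 9)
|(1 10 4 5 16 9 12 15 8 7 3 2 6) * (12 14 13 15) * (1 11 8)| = 18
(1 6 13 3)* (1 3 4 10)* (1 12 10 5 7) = (1 6 13 4 5 7)(10 12) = [0, 6, 2, 3, 5, 7, 13, 1, 8, 9, 12, 11, 10, 4]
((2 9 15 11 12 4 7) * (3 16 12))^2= (2 15 3 12 7 9 11 16 4)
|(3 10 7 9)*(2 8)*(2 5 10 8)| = 6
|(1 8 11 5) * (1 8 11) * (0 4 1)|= 6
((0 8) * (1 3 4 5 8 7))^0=(8)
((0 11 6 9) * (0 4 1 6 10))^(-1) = (0 10 11)(1 4 9 6)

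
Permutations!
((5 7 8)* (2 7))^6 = (2 8)(5 7) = ((2 7 8 5))^6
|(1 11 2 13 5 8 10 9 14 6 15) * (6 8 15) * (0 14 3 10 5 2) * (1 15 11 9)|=20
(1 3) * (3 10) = (1 10 3) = [0, 10, 2, 1, 4, 5, 6, 7, 8, 9, 3]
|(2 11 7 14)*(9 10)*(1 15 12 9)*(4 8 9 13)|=|(1 15 12 13 4 8 9 10)(2 11 7 14)|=8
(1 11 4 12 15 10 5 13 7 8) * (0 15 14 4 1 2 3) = [15, 11, 3, 0, 12, 13, 6, 8, 2, 9, 5, 1, 14, 7, 4, 10] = (0 15 10 5 13 7 8 2 3)(1 11)(4 12 14)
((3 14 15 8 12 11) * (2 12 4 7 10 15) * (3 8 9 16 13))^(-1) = ((2 12 11 8 4 7 10 15 9 16 13 3 14))^(-1) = (2 14 3 13 16 9 15 10 7 4 8 11 12)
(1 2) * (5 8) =(1 2)(5 8) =[0, 2, 1, 3, 4, 8, 6, 7, 5]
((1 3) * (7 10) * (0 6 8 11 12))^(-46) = ((0 6 8 11 12)(1 3)(7 10))^(-46) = (0 12 11 8 6)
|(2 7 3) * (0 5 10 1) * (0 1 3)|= 6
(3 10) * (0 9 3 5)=(0 9 3 10 5)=[9, 1, 2, 10, 4, 0, 6, 7, 8, 3, 5]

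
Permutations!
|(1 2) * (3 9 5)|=|(1 2)(3 9 5)|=6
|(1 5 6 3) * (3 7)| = 5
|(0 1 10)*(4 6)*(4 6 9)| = 6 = |(0 1 10)(4 9)|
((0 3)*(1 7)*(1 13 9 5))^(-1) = ((0 3)(1 7 13 9 5))^(-1) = (0 3)(1 5 9 13 7)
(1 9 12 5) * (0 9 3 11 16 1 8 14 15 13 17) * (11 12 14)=(0 9 14 15 13 17)(1 3 12 5 8 11 16)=[9, 3, 2, 12, 4, 8, 6, 7, 11, 14, 10, 16, 5, 17, 15, 13, 1, 0]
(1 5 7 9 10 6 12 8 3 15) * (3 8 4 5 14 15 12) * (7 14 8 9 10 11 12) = (1 8 9 11 12 4 5 14 15)(3 7 10 6) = [0, 8, 2, 7, 5, 14, 3, 10, 9, 11, 6, 12, 4, 13, 15, 1]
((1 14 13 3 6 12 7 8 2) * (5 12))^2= ((1 14 13 3 6 5 12 7 8 2))^2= (1 13 6 12 8)(2 14 3 5 7)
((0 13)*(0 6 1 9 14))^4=(0 9 6)(1 13 14)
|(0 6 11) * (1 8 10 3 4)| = 15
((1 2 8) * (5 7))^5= (1 8 2)(5 7)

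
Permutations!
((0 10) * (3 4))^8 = (10)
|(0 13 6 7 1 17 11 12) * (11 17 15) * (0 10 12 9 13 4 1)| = 18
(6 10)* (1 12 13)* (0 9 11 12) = (0 9 11 12 13 1)(6 10) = [9, 0, 2, 3, 4, 5, 10, 7, 8, 11, 6, 12, 13, 1]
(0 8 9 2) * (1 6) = (0 8 9 2)(1 6) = [8, 6, 0, 3, 4, 5, 1, 7, 9, 2]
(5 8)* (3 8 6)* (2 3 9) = (2 3 8 5 6 9) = [0, 1, 3, 8, 4, 6, 9, 7, 5, 2]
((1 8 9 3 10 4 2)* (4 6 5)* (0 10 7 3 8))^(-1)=((0 10 6 5 4 2 1)(3 7)(8 9))^(-1)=(0 1 2 4 5 6 10)(3 7)(8 9)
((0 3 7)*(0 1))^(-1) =((0 3 7 1))^(-1) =(0 1 7 3)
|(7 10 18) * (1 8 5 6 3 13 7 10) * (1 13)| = 10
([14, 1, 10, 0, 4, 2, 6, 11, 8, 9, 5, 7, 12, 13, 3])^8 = [3, 1, 5, 14, 4, 10, 6, 7, 8, 9, 2, 11, 12, 13, 0]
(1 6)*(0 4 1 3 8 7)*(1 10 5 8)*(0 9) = (0 4 10 5 8 7 9)(1 6 3) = [4, 6, 2, 1, 10, 8, 3, 9, 7, 0, 5]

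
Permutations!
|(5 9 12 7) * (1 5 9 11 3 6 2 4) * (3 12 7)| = 8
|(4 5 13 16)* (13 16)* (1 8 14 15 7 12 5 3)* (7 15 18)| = 10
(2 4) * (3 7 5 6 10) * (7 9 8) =(2 4)(3 9 8 7 5 6 10) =[0, 1, 4, 9, 2, 6, 10, 5, 7, 8, 3]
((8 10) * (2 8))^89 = (2 10 8)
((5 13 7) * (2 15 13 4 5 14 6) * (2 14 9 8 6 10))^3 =(2 7 6)(4 5)(8 10 13)(9 14 15)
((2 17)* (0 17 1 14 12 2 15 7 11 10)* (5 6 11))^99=(0 7 11 17 5 10 15 6)(1 2 12 14)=((0 17 15 7 5 6 11 10)(1 14 12 2))^99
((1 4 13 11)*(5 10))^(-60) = (13)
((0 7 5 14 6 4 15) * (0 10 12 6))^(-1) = ((0 7 5 14)(4 15 10 12 6))^(-1) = (0 14 5 7)(4 6 12 10 15)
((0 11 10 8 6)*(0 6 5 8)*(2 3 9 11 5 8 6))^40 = (11) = ((0 5 6 2 3 9 11 10))^40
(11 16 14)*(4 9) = [0, 1, 2, 3, 9, 5, 6, 7, 8, 4, 10, 16, 12, 13, 11, 15, 14] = (4 9)(11 16 14)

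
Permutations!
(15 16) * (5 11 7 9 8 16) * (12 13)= (5 11 7 9 8 16 15)(12 13)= [0, 1, 2, 3, 4, 11, 6, 9, 16, 8, 10, 7, 13, 12, 14, 5, 15]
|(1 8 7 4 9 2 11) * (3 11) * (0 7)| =9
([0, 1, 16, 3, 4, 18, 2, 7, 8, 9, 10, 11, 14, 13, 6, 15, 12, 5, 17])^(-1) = (2 6 14 12 16)(5 17 18)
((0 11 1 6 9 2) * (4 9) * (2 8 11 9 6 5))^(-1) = (0 2 5 1 11 8 9)(4 6)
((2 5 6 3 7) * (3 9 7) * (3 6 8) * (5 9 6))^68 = (2 7 9)(3 8 5)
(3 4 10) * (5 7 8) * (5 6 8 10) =[0, 1, 2, 4, 5, 7, 8, 10, 6, 9, 3] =(3 4 5 7 10)(6 8)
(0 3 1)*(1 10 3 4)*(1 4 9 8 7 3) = (0 9 8 7 3 10 1) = [9, 0, 2, 10, 4, 5, 6, 3, 7, 8, 1]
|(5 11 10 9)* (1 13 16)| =|(1 13 16)(5 11 10 9)| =12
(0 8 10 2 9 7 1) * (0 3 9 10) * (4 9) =(0 8)(1 3 4 9 7)(2 10) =[8, 3, 10, 4, 9, 5, 6, 1, 0, 7, 2]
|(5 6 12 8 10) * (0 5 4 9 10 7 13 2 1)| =9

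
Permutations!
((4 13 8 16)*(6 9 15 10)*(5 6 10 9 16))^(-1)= (4 16 6 5 8 13)(9 15)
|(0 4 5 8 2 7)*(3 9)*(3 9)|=6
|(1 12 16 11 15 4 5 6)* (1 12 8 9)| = |(1 8 9)(4 5 6 12 16 11 15)| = 21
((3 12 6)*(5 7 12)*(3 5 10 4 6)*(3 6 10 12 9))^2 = (3 6 7)(5 9 12)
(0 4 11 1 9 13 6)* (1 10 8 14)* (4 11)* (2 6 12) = (0 11 10 8 14 1 9 13 12 2 6) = [11, 9, 6, 3, 4, 5, 0, 7, 14, 13, 8, 10, 2, 12, 1]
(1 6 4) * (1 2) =(1 6 4 2) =[0, 6, 1, 3, 2, 5, 4]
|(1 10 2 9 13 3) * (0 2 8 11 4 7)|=11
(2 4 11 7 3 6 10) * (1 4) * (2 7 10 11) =(1 4 2)(3 6 11 10 7) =[0, 4, 1, 6, 2, 5, 11, 3, 8, 9, 7, 10]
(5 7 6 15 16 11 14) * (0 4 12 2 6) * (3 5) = (0 4 12 2 6 15 16 11 14 3 5 7) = [4, 1, 6, 5, 12, 7, 15, 0, 8, 9, 10, 14, 2, 13, 3, 16, 11]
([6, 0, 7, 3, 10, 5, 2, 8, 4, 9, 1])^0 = (10)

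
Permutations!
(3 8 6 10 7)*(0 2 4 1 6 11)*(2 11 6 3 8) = (0 11)(1 3 2 4)(6 10 7 8) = [11, 3, 4, 2, 1, 5, 10, 8, 6, 9, 7, 0]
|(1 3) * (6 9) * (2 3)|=6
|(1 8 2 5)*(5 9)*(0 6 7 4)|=20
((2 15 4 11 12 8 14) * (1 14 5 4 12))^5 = ((1 14 2 15 12 8 5 4 11))^5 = (1 8 14 5 2 4 15 11 12)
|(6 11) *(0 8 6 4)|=5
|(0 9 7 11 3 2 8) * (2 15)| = 8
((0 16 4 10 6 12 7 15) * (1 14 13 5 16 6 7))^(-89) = (0 16 12 10 14 15 5 6 4 1 7 13)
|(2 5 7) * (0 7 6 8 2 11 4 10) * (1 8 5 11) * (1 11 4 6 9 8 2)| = 11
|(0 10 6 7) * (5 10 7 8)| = |(0 7)(5 10 6 8)| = 4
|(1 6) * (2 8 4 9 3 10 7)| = 14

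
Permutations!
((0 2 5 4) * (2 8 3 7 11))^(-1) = (0 4 5 2 11 7 3 8) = ((0 8 3 7 11 2 5 4))^(-1)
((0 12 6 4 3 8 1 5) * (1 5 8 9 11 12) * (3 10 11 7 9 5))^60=(12)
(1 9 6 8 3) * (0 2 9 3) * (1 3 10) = [2, 10, 9, 3, 4, 5, 8, 7, 0, 6, 1] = (0 2 9 6 8)(1 10)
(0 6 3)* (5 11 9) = (0 6 3)(5 11 9) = [6, 1, 2, 0, 4, 11, 3, 7, 8, 5, 10, 9]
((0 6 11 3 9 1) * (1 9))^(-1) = ((0 6 11 3 1))^(-1) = (0 1 3 11 6)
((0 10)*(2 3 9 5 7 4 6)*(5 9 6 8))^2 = ((0 10)(2 3 6)(4 8 5 7))^2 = (10)(2 6 3)(4 5)(7 8)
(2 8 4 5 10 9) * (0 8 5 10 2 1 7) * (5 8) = (0 5 2 8 4 10 9 1 7) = [5, 7, 8, 3, 10, 2, 6, 0, 4, 1, 9]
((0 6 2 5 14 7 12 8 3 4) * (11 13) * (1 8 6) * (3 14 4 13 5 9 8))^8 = ((0 1 3 13 11 5 4)(2 9 8 14 7 12 6))^8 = (0 1 3 13 11 5 4)(2 9 8 14 7 12 6)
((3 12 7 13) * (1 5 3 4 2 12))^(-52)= (1 3 5)(2 13 12 4 7)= ((1 5 3)(2 12 7 13 4))^(-52)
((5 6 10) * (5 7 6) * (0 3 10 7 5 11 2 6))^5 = (0 2 10 7 11 3 6 5)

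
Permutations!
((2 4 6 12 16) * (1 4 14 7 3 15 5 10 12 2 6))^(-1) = ((1 4)(2 14 7 3 15 5 10 12 16 6))^(-1) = (1 4)(2 6 16 12 10 5 15 3 7 14)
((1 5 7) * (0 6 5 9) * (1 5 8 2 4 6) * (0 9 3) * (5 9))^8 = ((0 1 3)(2 4 6 8)(5 7 9))^8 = (0 3 1)(5 9 7)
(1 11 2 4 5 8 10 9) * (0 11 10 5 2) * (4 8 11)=(0 4 2 8 5 11)(1 10 9)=[4, 10, 8, 3, 2, 11, 6, 7, 5, 1, 9, 0]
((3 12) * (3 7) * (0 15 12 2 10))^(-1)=((0 15 12 7 3 2 10))^(-1)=(0 10 2 3 7 12 15)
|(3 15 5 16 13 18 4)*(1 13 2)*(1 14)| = 10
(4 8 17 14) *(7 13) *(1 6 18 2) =(1 6 18 2)(4 8 17 14)(7 13) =[0, 6, 1, 3, 8, 5, 18, 13, 17, 9, 10, 11, 12, 7, 4, 15, 16, 14, 2]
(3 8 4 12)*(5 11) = (3 8 4 12)(5 11) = [0, 1, 2, 8, 12, 11, 6, 7, 4, 9, 10, 5, 3]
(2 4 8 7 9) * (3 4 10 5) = [0, 1, 10, 4, 8, 3, 6, 9, 7, 2, 5] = (2 10 5 3 4 8 7 9)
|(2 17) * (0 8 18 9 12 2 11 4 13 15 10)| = |(0 8 18 9 12 2 17 11 4 13 15 10)| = 12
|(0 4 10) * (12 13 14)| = 3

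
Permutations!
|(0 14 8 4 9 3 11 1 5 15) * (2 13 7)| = 30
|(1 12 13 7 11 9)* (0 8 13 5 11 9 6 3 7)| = 24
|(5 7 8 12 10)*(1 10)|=|(1 10 5 7 8 12)|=6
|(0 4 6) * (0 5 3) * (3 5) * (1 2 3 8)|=|(0 4 6 8 1 2 3)|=7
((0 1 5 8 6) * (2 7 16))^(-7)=((0 1 5 8 6)(2 7 16))^(-7)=(0 8 1 6 5)(2 16 7)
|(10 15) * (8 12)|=2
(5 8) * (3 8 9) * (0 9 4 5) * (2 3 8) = [9, 1, 3, 2, 5, 4, 6, 7, 0, 8] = (0 9 8)(2 3)(4 5)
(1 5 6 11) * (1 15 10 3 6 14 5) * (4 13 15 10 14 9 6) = (3 4 13 15 14 5 9 6 11 10) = [0, 1, 2, 4, 13, 9, 11, 7, 8, 6, 3, 10, 12, 15, 5, 14]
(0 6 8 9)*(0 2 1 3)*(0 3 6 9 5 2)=[9, 6, 1, 3, 4, 2, 8, 7, 5, 0]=(0 9)(1 6 8 5 2)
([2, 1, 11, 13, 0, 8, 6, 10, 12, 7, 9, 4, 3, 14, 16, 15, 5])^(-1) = [4, 1, 0, 12, 11, 16, 6, 9, 5, 10, 7, 2, 8, 3, 13, 15, 14]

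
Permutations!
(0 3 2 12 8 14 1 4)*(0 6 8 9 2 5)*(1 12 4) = [3, 1, 4, 5, 6, 0, 8, 7, 14, 2, 10, 11, 9, 13, 12] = (0 3 5)(2 4 6 8 14 12 9)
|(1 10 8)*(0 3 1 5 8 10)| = |(10)(0 3 1)(5 8)| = 6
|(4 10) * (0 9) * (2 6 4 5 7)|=6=|(0 9)(2 6 4 10 5 7)|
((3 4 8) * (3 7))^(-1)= ((3 4 8 7))^(-1)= (3 7 8 4)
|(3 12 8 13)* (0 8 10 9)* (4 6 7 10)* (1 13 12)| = 24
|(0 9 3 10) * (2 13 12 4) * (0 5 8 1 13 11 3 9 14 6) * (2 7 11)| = 30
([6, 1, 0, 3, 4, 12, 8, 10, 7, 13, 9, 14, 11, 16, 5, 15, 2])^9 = [0, 1, 2, 3, 4, 12, 6, 7, 8, 9, 10, 14, 11, 13, 5, 15, 16]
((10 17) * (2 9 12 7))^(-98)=((2 9 12 7)(10 17))^(-98)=(17)(2 12)(7 9)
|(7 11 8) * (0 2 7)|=|(0 2 7 11 8)|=5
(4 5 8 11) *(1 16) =(1 16)(4 5 8 11) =[0, 16, 2, 3, 5, 8, 6, 7, 11, 9, 10, 4, 12, 13, 14, 15, 1]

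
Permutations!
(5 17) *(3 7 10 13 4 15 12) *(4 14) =(3 7 10 13 14 4 15 12)(5 17) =[0, 1, 2, 7, 15, 17, 6, 10, 8, 9, 13, 11, 3, 14, 4, 12, 16, 5]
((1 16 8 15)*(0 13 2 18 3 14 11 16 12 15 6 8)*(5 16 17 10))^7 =((0 13 2 18 3 14 11 17 10 5 16)(1 12 15)(6 8))^7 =(0 17 18 16 11 2 5 14 13 10 3)(1 12 15)(6 8)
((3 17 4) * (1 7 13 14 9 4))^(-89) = ((1 7 13 14 9 4 3 17))^(-89) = (1 17 3 4 9 14 13 7)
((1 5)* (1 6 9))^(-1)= (1 9 6 5)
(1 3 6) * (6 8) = (1 3 8 6) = [0, 3, 2, 8, 4, 5, 1, 7, 6]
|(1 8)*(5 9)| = |(1 8)(5 9)| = 2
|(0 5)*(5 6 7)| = |(0 6 7 5)| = 4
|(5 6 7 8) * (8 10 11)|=6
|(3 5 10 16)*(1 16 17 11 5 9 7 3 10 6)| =21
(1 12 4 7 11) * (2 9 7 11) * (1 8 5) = [0, 12, 9, 3, 11, 1, 6, 2, 5, 7, 10, 8, 4] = (1 12 4 11 8 5)(2 9 7)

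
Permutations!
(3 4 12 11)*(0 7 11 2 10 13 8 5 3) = (0 7 11)(2 10 13 8 5 3 4 12) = [7, 1, 10, 4, 12, 3, 6, 11, 5, 9, 13, 0, 2, 8]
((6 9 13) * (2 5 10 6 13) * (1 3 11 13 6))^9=(13)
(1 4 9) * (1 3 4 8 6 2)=(1 8 6 2)(3 4 9)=[0, 8, 1, 4, 9, 5, 2, 7, 6, 3]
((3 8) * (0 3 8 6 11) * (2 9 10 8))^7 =((0 3 6 11)(2 9 10 8))^7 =(0 11 6 3)(2 8 10 9)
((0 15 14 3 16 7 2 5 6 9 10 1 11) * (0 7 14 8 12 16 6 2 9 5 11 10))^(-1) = ((0 15 8 12 16 14 3 6 5 2 11 7 9)(1 10))^(-1) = (0 9 7 11 2 5 6 3 14 16 12 8 15)(1 10)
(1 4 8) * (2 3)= [0, 4, 3, 2, 8, 5, 6, 7, 1]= (1 4 8)(2 3)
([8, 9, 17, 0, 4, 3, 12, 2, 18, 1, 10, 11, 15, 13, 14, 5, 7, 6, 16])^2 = (0 18 7 17 12 5)(2 6 15 3 8 16)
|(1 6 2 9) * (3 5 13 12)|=|(1 6 2 9)(3 5 13 12)|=4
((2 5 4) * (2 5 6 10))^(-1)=((2 6 10)(4 5))^(-1)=(2 10 6)(4 5)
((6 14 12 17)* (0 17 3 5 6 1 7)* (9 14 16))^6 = (0 1)(3 12 14 9 16 6 5)(7 17)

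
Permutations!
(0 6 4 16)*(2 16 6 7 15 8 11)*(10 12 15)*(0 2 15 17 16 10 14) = (0 7 14)(2 10 12 17 16)(4 6)(8 11 15) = [7, 1, 10, 3, 6, 5, 4, 14, 11, 9, 12, 15, 17, 13, 0, 8, 2, 16]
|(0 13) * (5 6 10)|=6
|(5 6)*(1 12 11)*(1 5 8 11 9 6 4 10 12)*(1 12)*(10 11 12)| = 12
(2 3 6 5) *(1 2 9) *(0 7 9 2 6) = (0 7 9 1 6 5 2 3) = [7, 6, 3, 0, 4, 2, 5, 9, 8, 1]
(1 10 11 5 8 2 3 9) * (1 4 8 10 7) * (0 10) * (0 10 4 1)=[4, 7, 3, 9, 8, 10, 6, 0, 2, 1, 11, 5]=(0 4 8 2 3 9 1 7)(5 10 11)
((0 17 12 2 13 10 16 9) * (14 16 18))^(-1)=((0 17 12 2 13 10 18 14 16 9))^(-1)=(0 9 16 14 18 10 13 2 12 17)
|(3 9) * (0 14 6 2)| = |(0 14 6 2)(3 9)| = 4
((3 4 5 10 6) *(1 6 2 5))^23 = ((1 6 3 4)(2 5 10))^23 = (1 4 3 6)(2 10 5)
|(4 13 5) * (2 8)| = 6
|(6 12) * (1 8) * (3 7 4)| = 6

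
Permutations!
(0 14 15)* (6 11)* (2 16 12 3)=(0 14 15)(2 16 12 3)(6 11)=[14, 1, 16, 2, 4, 5, 11, 7, 8, 9, 10, 6, 3, 13, 15, 0, 12]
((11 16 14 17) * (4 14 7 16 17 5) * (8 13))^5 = (4 5 14)(7 16)(8 13)(11 17) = ((4 14 5)(7 16)(8 13)(11 17))^5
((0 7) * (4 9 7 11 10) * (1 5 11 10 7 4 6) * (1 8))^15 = (0 7 11 5 1 8 6 10)(4 9)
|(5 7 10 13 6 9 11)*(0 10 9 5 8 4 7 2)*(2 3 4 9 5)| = 60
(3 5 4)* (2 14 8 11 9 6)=[0, 1, 14, 5, 3, 4, 2, 7, 11, 6, 10, 9, 12, 13, 8]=(2 14 8 11 9 6)(3 5 4)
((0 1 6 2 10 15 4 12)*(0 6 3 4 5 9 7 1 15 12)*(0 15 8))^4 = ((0 8)(1 3 4 15 5 9 7)(2 10 12 6))^4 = (1 5 3 9 4 7 15)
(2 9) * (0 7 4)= (0 7 4)(2 9)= [7, 1, 9, 3, 0, 5, 6, 4, 8, 2]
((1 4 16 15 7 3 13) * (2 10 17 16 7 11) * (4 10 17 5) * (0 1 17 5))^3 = (2 7 17 11 4 13 15 5 3 16)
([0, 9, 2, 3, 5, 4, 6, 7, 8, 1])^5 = (1 9)(4 5)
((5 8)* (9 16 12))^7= (5 8)(9 16 12)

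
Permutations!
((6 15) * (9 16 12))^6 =(16)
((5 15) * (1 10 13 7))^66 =((1 10 13 7)(5 15))^66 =(15)(1 13)(7 10)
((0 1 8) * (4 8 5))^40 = ((0 1 5 4 8))^40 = (8)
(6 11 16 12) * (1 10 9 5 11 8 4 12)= (1 10 9 5 11 16)(4 12 6 8)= [0, 10, 2, 3, 12, 11, 8, 7, 4, 5, 9, 16, 6, 13, 14, 15, 1]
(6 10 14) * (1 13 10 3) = (1 13 10 14 6 3) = [0, 13, 2, 1, 4, 5, 3, 7, 8, 9, 14, 11, 12, 10, 6]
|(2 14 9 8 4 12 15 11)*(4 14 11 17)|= |(2 11)(4 12 15 17)(8 14 9)|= 12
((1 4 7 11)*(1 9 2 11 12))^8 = (12)(2 9 11)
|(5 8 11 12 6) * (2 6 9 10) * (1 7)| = 8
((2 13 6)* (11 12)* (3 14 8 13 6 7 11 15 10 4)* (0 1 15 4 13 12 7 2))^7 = ((0 1 15 10 13 2 6)(3 14 8 12 4)(7 11))^7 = (15)(3 8 4 14 12)(7 11)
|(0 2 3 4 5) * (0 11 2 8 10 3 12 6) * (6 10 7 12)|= 11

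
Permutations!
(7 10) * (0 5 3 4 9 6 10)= [5, 1, 2, 4, 9, 3, 10, 0, 8, 6, 7]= (0 5 3 4 9 6 10 7)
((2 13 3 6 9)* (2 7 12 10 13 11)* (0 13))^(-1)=(0 10 12 7 9 6 3 13)(2 11)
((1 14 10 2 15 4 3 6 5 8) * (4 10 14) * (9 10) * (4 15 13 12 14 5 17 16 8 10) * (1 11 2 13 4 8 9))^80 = ((1 15)(2 4 3 6 17 16 9 8 11)(5 10 13 12 14))^80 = (2 11 8 9 16 17 6 3 4)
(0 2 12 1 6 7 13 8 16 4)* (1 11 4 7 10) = (0 2 12 11 4)(1 6 10)(7 13 8 16) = [2, 6, 12, 3, 0, 5, 10, 13, 16, 9, 1, 4, 11, 8, 14, 15, 7]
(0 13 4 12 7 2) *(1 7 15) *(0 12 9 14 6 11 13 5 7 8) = (0 5 7 2 12 15 1 8)(4 9 14 6 11 13) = [5, 8, 12, 3, 9, 7, 11, 2, 0, 14, 10, 13, 15, 4, 6, 1]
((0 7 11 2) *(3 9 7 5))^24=((0 5 3 9 7 11 2))^24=(0 9 2 3 11 5 7)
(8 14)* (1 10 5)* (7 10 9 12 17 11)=[0, 9, 2, 3, 4, 1, 6, 10, 14, 12, 5, 7, 17, 13, 8, 15, 16, 11]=(1 9 12 17 11 7 10 5)(8 14)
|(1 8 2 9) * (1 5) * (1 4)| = 6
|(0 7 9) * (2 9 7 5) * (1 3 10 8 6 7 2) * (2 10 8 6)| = 21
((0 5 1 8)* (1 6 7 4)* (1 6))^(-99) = (0 5 1 8)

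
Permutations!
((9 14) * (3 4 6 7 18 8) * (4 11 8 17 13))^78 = (18)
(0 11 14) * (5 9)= [11, 1, 2, 3, 4, 9, 6, 7, 8, 5, 10, 14, 12, 13, 0]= (0 11 14)(5 9)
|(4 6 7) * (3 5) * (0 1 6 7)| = |(0 1 6)(3 5)(4 7)| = 6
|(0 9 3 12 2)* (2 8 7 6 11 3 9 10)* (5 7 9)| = 24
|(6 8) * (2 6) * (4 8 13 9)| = 6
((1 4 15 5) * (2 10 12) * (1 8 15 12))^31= ((1 4 12 2 10)(5 8 15))^31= (1 4 12 2 10)(5 8 15)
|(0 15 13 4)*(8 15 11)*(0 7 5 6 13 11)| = 15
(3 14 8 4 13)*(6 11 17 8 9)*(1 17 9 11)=[0, 17, 2, 14, 13, 5, 1, 7, 4, 6, 10, 9, 12, 3, 11, 15, 16, 8]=(1 17 8 4 13 3 14 11 9 6)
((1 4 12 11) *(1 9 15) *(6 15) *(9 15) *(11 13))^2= (1 12 11)(4 13 15)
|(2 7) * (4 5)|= |(2 7)(4 5)|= 2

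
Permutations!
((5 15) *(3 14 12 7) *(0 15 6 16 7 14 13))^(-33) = (0 13 3 7 16 6 5 15)(12 14)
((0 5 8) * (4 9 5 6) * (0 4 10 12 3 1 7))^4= (0 3 6 1 10 7 12)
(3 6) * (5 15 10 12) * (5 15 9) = (3 6)(5 9)(10 12 15) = [0, 1, 2, 6, 4, 9, 3, 7, 8, 5, 12, 11, 15, 13, 14, 10]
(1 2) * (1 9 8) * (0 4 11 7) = (0 4 11 7)(1 2 9 8) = [4, 2, 9, 3, 11, 5, 6, 0, 1, 8, 10, 7]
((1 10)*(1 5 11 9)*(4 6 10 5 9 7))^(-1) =((1 5 11 7 4 6 10 9))^(-1) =(1 9 10 6 4 7 11 5)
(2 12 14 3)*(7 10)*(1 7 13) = (1 7 10 13)(2 12 14 3) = [0, 7, 12, 2, 4, 5, 6, 10, 8, 9, 13, 11, 14, 1, 3]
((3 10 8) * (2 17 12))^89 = ((2 17 12)(3 10 8))^89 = (2 12 17)(3 8 10)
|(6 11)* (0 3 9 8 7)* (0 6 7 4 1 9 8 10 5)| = |(0 3 8 4 1 9 10 5)(6 11 7)| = 24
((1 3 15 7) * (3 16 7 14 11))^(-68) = (1 16 7)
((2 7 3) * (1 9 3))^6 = (1 9 3 2 7)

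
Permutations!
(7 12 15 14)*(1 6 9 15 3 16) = (1 6 9 15 14 7 12 3 16) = [0, 6, 2, 16, 4, 5, 9, 12, 8, 15, 10, 11, 3, 13, 7, 14, 1]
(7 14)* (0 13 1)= (0 13 1)(7 14)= [13, 0, 2, 3, 4, 5, 6, 14, 8, 9, 10, 11, 12, 1, 7]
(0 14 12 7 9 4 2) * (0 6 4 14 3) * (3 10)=(0 10 3)(2 6 4)(7 9 14 12)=[10, 1, 6, 0, 2, 5, 4, 9, 8, 14, 3, 11, 7, 13, 12]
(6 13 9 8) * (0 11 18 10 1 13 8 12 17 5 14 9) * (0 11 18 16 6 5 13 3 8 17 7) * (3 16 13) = (0 18 10 1 16 6 17 3 8 5 14 9 12 7)(11 13) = [18, 16, 2, 8, 4, 14, 17, 0, 5, 12, 1, 13, 7, 11, 9, 15, 6, 3, 10]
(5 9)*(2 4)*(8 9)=(2 4)(5 8 9)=[0, 1, 4, 3, 2, 8, 6, 7, 9, 5]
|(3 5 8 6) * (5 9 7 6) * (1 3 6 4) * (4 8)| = |(1 3 9 7 8 5 4)| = 7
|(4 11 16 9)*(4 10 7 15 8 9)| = 15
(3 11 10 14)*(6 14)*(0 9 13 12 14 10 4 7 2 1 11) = [9, 11, 1, 0, 7, 5, 10, 2, 8, 13, 6, 4, 14, 12, 3] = (0 9 13 12 14 3)(1 11 4 7 2)(6 10)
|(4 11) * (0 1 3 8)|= |(0 1 3 8)(4 11)|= 4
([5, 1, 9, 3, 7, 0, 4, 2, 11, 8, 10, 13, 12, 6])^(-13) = (0 5)(2 11 4 9 13 7 8 6)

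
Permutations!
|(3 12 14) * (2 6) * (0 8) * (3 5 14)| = |(0 8)(2 6)(3 12)(5 14)| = 2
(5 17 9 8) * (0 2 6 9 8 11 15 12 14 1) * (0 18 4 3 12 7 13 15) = [2, 18, 6, 12, 3, 17, 9, 13, 5, 11, 10, 0, 14, 15, 1, 7, 16, 8, 4] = (0 2 6 9 11)(1 18 4 3 12 14)(5 17 8)(7 13 15)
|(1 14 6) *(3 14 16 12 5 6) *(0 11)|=10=|(0 11)(1 16 12 5 6)(3 14)|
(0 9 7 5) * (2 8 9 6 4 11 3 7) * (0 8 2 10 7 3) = (0 6 4 11)(5 8 9 10 7) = [6, 1, 2, 3, 11, 8, 4, 5, 9, 10, 7, 0]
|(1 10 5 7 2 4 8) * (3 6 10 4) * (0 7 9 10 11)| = 6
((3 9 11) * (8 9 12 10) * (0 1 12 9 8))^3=((0 1 12 10)(3 9 11))^3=(0 10 12 1)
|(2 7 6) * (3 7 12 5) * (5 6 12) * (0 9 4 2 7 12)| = |(0 9 4 2 5 3 12 6 7)| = 9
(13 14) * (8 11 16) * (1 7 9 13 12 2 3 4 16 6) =[0, 7, 3, 4, 16, 5, 1, 9, 11, 13, 10, 6, 2, 14, 12, 15, 8] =(1 7 9 13 14 12 2 3 4 16 8 11 6)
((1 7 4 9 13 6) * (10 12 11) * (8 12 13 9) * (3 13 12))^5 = (1 13 8 7 6 3 4)(10 11 12)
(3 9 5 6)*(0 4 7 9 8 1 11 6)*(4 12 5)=(0 12 5)(1 11 6 3 8)(4 7 9)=[12, 11, 2, 8, 7, 0, 3, 9, 1, 4, 10, 6, 5]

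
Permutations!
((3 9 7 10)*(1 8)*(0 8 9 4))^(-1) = ((0 8 1 9 7 10 3 4))^(-1) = (0 4 3 10 7 9 1 8)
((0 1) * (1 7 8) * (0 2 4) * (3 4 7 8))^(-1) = (0 4 3 7 2 1 8)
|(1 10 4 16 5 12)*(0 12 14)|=8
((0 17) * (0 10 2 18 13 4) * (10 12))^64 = (18)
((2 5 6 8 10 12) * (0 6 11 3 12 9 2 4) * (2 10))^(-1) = ((0 6 8 2 5 11 3 12 4)(9 10))^(-1) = (0 4 12 3 11 5 2 8 6)(9 10)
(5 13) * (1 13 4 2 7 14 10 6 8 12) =[0, 13, 7, 3, 2, 4, 8, 14, 12, 9, 6, 11, 1, 5, 10] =(1 13 5 4 2 7 14 10 6 8 12)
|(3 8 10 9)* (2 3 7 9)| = |(2 3 8 10)(7 9)| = 4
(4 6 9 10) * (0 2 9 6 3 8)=(0 2 9 10 4 3 8)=[2, 1, 9, 8, 3, 5, 6, 7, 0, 10, 4]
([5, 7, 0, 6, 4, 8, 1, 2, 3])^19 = [3, 0, 8, 7, 4, 6, 2, 5, 1]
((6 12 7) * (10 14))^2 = ((6 12 7)(10 14))^2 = (14)(6 7 12)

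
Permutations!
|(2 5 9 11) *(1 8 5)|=6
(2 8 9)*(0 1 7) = [1, 7, 8, 3, 4, 5, 6, 0, 9, 2] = (0 1 7)(2 8 9)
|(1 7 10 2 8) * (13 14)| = |(1 7 10 2 8)(13 14)| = 10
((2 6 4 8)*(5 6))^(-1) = ((2 5 6 4 8))^(-1) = (2 8 4 6 5)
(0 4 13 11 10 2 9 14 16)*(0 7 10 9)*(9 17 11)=(0 4 13 9 14 16 7 10 2)(11 17)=[4, 1, 0, 3, 13, 5, 6, 10, 8, 14, 2, 17, 12, 9, 16, 15, 7, 11]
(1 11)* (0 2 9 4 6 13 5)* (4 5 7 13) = [2, 11, 9, 3, 6, 0, 4, 13, 8, 5, 10, 1, 12, 7] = (0 2 9 5)(1 11)(4 6)(7 13)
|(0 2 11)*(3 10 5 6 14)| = 15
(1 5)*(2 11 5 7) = (1 7 2 11 5) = [0, 7, 11, 3, 4, 1, 6, 2, 8, 9, 10, 5]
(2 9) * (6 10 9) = [0, 1, 6, 3, 4, 5, 10, 7, 8, 2, 9] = (2 6 10 9)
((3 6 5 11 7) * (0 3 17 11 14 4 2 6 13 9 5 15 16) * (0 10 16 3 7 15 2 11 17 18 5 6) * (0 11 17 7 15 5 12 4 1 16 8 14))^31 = (0 9 5 13 11 3 2 15 6)(1 16 10 8 14)(4 17 7 18 12)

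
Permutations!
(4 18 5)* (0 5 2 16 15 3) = (0 5 4 18 2 16 15 3) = [5, 1, 16, 0, 18, 4, 6, 7, 8, 9, 10, 11, 12, 13, 14, 3, 15, 17, 2]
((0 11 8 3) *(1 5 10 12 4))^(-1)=(0 3 8 11)(1 4 12 10 5)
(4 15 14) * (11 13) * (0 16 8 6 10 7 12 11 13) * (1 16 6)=(0 6 10 7 12 11)(1 16 8)(4 15 14)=[6, 16, 2, 3, 15, 5, 10, 12, 1, 9, 7, 0, 11, 13, 4, 14, 8]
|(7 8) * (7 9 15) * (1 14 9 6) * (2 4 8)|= 9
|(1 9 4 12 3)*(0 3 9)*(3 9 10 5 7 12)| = |(0 9 4 3 1)(5 7 12 10)| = 20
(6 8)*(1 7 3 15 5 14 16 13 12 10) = (1 7 3 15 5 14 16 13 12 10)(6 8) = [0, 7, 2, 15, 4, 14, 8, 3, 6, 9, 1, 11, 10, 12, 16, 5, 13]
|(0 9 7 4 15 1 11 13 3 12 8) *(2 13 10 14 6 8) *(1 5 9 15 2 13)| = 39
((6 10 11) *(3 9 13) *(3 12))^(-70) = (3 13)(6 11 10)(9 12)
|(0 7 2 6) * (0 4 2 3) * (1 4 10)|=15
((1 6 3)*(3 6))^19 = (6)(1 3) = ((6)(1 3))^19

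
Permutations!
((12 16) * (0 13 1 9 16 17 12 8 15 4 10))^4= (17)(0 16 10 9 4 1 15 13 8)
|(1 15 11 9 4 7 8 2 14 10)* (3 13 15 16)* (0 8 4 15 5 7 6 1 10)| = |(0 8 2 14)(1 16 3 13 5 7 4 6)(9 15 11)| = 24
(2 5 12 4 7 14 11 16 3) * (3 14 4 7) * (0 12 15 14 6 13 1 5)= (0 12 7 4 3 2)(1 5 15 14 11 16 6 13)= [12, 5, 0, 2, 3, 15, 13, 4, 8, 9, 10, 16, 7, 1, 11, 14, 6]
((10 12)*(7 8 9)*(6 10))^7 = ((6 10 12)(7 8 9))^7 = (6 10 12)(7 8 9)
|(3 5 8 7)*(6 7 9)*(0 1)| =|(0 1)(3 5 8 9 6 7)| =6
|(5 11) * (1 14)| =2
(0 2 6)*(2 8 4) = (0 8 4 2 6) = [8, 1, 6, 3, 2, 5, 0, 7, 4]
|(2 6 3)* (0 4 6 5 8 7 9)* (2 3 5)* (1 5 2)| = 9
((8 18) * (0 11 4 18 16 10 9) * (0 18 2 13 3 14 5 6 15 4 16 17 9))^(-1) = ((0 11 16 10)(2 13 3 14 5 6 15 4)(8 17 9 18))^(-1) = (0 10 16 11)(2 4 15 6 5 14 3 13)(8 18 9 17)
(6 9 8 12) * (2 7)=(2 7)(6 9 8 12)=[0, 1, 7, 3, 4, 5, 9, 2, 12, 8, 10, 11, 6]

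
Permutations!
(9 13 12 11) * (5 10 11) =(5 10 11 9 13 12) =[0, 1, 2, 3, 4, 10, 6, 7, 8, 13, 11, 9, 5, 12]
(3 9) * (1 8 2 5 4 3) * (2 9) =(1 8 9)(2 5 4 3) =[0, 8, 5, 2, 3, 4, 6, 7, 9, 1]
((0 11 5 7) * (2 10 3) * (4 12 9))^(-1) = ((0 11 5 7)(2 10 3)(4 12 9))^(-1) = (0 7 5 11)(2 3 10)(4 9 12)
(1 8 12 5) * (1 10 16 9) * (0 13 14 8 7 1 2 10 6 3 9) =(0 13 14 8 12 5 6 3 9 2 10 16)(1 7) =[13, 7, 10, 9, 4, 6, 3, 1, 12, 2, 16, 11, 5, 14, 8, 15, 0]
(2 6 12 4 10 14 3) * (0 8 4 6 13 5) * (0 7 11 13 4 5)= (0 8 5 7 11 13)(2 4 10 14 3)(6 12)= [8, 1, 4, 2, 10, 7, 12, 11, 5, 9, 14, 13, 6, 0, 3]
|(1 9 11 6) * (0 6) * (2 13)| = |(0 6 1 9 11)(2 13)| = 10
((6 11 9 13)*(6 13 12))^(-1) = ((13)(6 11 9 12))^(-1) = (13)(6 12 9 11)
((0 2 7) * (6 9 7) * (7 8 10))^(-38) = (0 8 2 10 6 7 9)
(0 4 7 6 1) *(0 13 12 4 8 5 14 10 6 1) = (0 8 5 14 10 6)(1 13 12 4 7) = [8, 13, 2, 3, 7, 14, 0, 1, 5, 9, 6, 11, 4, 12, 10]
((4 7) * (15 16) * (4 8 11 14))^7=(4 8 14 7 11)(15 16)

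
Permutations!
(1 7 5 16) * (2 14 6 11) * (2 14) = [0, 7, 2, 3, 4, 16, 11, 5, 8, 9, 10, 14, 12, 13, 6, 15, 1] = (1 7 5 16)(6 11 14)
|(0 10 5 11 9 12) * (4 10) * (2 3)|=|(0 4 10 5 11 9 12)(2 3)|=14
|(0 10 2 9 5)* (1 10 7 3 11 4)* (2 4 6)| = |(0 7 3 11 6 2 9 5)(1 10 4)| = 24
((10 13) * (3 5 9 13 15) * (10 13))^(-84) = (3 5 9 10 15)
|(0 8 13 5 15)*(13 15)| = 6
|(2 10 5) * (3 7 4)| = |(2 10 5)(3 7 4)| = 3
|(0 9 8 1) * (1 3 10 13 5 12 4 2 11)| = |(0 9 8 3 10 13 5 12 4 2 11 1)| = 12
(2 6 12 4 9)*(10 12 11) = (2 6 11 10 12 4 9) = [0, 1, 6, 3, 9, 5, 11, 7, 8, 2, 12, 10, 4]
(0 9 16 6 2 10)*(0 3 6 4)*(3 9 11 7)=(0 11 7 3 6 2 10 9 16 4)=[11, 1, 10, 6, 0, 5, 2, 3, 8, 16, 9, 7, 12, 13, 14, 15, 4]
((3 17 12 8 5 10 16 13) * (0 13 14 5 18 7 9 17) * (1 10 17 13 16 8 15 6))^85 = (0 12 8 3 17 10 13 5 1 9 14 6 7 16 15 18)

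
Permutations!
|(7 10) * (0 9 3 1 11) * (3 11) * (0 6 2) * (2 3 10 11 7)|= |(0 9 7 11 6 3 1 10 2)|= 9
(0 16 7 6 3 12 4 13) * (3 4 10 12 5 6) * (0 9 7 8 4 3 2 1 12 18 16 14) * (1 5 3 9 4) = (0 14)(1 12 10 18 16 8)(2 5 6 9 7)(4 13) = [14, 12, 5, 3, 13, 6, 9, 2, 1, 7, 18, 11, 10, 4, 0, 15, 8, 17, 16]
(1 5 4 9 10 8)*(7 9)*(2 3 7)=(1 5 4 2 3 7 9 10 8)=[0, 5, 3, 7, 2, 4, 6, 9, 1, 10, 8]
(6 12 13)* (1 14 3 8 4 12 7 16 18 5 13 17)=(1 14 3 8 4 12 17)(5 13 6 7 16 18)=[0, 14, 2, 8, 12, 13, 7, 16, 4, 9, 10, 11, 17, 6, 3, 15, 18, 1, 5]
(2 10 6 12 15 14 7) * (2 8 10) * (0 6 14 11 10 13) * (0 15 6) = (6 12)(7 8 13 15 11 10 14) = [0, 1, 2, 3, 4, 5, 12, 8, 13, 9, 14, 10, 6, 15, 7, 11]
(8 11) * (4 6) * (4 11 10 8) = (4 6 11)(8 10) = [0, 1, 2, 3, 6, 5, 11, 7, 10, 9, 8, 4]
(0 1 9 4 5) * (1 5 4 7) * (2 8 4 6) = (0 5)(1 9 7)(2 8 4 6) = [5, 9, 8, 3, 6, 0, 2, 1, 4, 7]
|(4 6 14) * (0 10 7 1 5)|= 15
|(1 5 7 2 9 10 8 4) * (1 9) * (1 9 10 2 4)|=|(1 5 7 4 10 8)(2 9)|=6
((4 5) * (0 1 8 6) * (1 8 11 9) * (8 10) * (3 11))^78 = (0 8)(1 11)(3 9)(6 10)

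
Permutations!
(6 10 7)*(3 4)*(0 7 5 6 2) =(0 7 2)(3 4)(5 6 10) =[7, 1, 0, 4, 3, 6, 10, 2, 8, 9, 5]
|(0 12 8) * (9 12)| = 4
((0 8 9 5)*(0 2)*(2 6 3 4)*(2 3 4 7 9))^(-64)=((0 8 2)(3 7 9 5 6 4))^(-64)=(0 2 8)(3 9 6)(4 7 5)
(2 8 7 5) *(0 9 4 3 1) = (0 9 4 3 1)(2 8 7 5) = [9, 0, 8, 1, 3, 2, 6, 5, 7, 4]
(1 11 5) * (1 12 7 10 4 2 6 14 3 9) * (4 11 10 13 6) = (1 10 11 5 12 7 13 6 14 3 9)(2 4) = [0, 10, 4, 9, 2, 12, 14, 13, 8, 1, 11, 5, 7, 6, 3]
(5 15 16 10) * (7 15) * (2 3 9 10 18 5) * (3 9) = (2 9 10)(5 7 15 16 18) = [0, 1, 9, 3, 4, 7, 6, 15, 8, 10, 2, 11, 12, 13, 14, 16, 18, 17, 5]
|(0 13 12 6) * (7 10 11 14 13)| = |(0 7 10 11 14 13 12 6)| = 8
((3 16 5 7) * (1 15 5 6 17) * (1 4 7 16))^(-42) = (1 16 4)(3 5 17)(6 7 15)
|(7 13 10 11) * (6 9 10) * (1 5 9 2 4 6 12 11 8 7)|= |(1 5 9 10 8 7 13 12 11)(2 4 6)|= 9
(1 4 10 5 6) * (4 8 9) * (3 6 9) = [0, 8, 2, 6, 10, 9, 1, 7, 3, 4, 5] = (1 8 3 6)(4 10 5 9)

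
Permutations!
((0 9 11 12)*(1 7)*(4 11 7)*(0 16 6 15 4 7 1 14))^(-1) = (0 14 7 1 9)(4 15 6 16 12 11)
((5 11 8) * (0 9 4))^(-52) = ((0 9 4)(5 11 8))^(-52) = (0 4 9)(5 8 11)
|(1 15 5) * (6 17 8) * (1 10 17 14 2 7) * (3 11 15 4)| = |(1 4 3 11 15 5 10 17 8 6 14 2 7)| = 13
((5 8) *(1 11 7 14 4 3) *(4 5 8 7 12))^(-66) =((1 11 12 4 3)(5 7 14))^(-66) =(14)(1 3 4 12 11)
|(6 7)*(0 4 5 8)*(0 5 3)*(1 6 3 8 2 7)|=14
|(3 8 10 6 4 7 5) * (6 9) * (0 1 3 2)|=|(0 1 3 8 10 9 6 4 7 5 2)|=11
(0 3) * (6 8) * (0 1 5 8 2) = [3, 5, 0, 1, 4, 8, 2, 7, 6] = (0 3 1 5 8 6 2)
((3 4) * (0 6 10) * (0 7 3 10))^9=(0 6)(3 4 10 7)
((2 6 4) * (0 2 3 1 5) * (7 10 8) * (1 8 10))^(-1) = (10)(0 5 1 7 8 3 4 6 2)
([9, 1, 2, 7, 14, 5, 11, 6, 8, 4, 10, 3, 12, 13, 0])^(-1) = [14, 1, 2, 11, 9, 5, 7, 3, 8, 0, 10, 6, 12, 13, 4]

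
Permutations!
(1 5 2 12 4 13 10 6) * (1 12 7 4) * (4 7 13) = [0, 5, 13, 3, 4, 2, 12, 7, 8, 9, 6, 11, 1, 10] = (1 5 2 13 10 6 12)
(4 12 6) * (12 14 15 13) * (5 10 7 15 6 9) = (4 14 6)(5 10 7 15 13 12 9) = [0, 1, 2, 3, 14, 10, 4, 15, 8, 5, 7, 11, 9, 12, 6, 13]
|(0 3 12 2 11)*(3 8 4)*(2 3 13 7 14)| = 8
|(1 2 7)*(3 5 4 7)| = 6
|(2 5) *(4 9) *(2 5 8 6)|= |(2 8 6)(4 9)|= 6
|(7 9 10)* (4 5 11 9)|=|(4 5 11 9 10 7)|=6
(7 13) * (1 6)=[0, 6, 2, 3, 4, 5, 1, 13, 8, 9, 10, 11, 12, 7]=(1 6)(7 13)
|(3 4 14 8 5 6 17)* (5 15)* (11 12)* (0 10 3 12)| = |(0 10 3 4 14 8 15 5 6 17 12 11)| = 12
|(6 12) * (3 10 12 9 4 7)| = 7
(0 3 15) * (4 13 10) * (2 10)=(0 3 15)(2 10 4 13)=[3, 1, 10, 15, 13, 5, 6, 7, 8, 9, 4, 11, 12, 2, 14, 0]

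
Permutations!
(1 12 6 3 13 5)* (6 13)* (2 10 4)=(1 12 13 5)(2 10 4)(3 6)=[0, 12, 10, 6, 2, 1, 3, 7, 8, 9, 4, 11, 13, 5]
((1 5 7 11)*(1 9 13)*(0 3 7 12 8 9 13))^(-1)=(0 9 8 12 5 1 13 11 7 3)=((0 3 7 11 13 1 5 12 8 9))^(-1)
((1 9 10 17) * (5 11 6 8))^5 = (1 9 10 17)(5 11 6 8)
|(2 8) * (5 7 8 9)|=5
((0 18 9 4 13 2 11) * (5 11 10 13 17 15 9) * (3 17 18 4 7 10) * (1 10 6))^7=(0 18 11 4 5)(1 9 3 10 7 17 13 6 15 2)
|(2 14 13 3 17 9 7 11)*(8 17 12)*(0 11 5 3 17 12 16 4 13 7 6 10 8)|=|(0 11 2 14 7 5 3 16 4 13 17 9 6 10 8 12)|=16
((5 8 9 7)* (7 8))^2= (9)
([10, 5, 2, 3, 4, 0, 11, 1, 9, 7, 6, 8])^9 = (11)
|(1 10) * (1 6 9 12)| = 5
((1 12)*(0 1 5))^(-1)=((0 1 12 5))^(-1)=(0 5 12 1)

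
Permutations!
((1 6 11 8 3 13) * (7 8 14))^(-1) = ((1 6 11 14 7 8 3 13))^(-1) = (1 13 3 8 7 14 11 6)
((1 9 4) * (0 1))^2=(0 9)(1 4)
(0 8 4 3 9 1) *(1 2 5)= (0 8 4 3 9 2 5 1)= [8, 0, 5, 9, 3, 1, 6, 7, 4, 2]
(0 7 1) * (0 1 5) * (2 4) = (0 7 5)(2 4) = [7, 1, 4, 3, 2, 0, 6, 5]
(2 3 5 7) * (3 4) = (2 4 3 5 7) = [0, 1, 4, 5, 3, 7, 6, 2]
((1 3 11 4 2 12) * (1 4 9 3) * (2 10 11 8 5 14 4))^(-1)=((2 12)(3 8 5 14 4 10 11 9))^(-1)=(2 12)(3 9 11 10 4 14 5 8)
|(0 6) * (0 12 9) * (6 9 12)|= |(12)(0 9)|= 2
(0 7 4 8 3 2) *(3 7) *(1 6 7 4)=(0 3 2)(1 6 7)(4 8)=[3, 6, 0, 2, 8, 5, 7, 1, 4]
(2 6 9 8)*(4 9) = (2 6 4 9 8) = [0, 1, 6, 3, 9, 5, 4, 7, 2, 8]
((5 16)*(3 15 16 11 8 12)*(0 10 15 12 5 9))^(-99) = ((0 10 15 16 9)(3 12)(5 11 8))^(-99) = (0 10 15 16 9)(3 12)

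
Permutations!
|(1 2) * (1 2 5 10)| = 3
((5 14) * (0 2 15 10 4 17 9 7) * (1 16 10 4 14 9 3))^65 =(17)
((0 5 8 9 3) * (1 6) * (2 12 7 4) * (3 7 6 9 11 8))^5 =(0 3 5)(1 12 4 9 6 2 7)(8 11) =((0 5 3)(1 9 7 4 2 12 6)(8 11))^5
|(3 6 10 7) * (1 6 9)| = 6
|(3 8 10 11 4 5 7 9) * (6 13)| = |(3 8 10 11 4 5 7 9)(6 13)| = 8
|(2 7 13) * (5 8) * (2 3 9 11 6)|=|(2 7 13 3 9 11 6)(5 8)|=14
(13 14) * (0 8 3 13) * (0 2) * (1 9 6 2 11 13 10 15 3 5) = (0 8 5 1 9 6 2)(3 10 15)(11 13 14) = [8, 9, 0, 10, 4, 1, 2, 7, 5, 6, 15, 13, 12, 14, 11, 3]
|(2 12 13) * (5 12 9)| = 5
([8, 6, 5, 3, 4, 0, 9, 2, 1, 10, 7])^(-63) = (10)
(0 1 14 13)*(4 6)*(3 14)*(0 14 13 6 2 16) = [1, 3, 16, 13, 2, 5, 4, 7, 8, 9, 10, 11, 12, 14, 6, 15, 0] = (0 1 3 13 14 6 4 2 16)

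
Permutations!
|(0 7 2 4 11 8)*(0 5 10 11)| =4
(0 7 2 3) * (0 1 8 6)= (0 7 2 3 1 8 6)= [7, 8, 3, 1, 4, 5, 0, 2, 6]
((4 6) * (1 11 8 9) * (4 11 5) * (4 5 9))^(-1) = (1 9)(4 8 11 6)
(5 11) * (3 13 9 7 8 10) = [0, 1, 2, 13, 4, 11, 6, 8, 10, 7, 3, 5, 12, 9] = (3 13 9 7 8 10)(5 11)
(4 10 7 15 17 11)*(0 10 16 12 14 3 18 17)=[10, 1, 2, 18, 16, 5, 6, 15, 8, 9, 7, 4, 14, 13, 3, 0, 12, 11, 17]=(0 10 7 15)(3 18 17 11 4 16 12 14)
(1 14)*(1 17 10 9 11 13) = (1 14 17 10 9 11 13) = [0, 14, 2, 3, 4, 5, 6, 7, 8, 11, 9, 13, 12, 1, 17, 15, 16, 10]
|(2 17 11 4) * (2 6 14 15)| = 7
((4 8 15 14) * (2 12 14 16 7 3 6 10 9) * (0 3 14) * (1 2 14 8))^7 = ((0 3 6 10 9 14 4 1 2 12)(7 8 15 16))^7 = (0 1 9 3 2 14 6 12 4 10)(7 16 15 8)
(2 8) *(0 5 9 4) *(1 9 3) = [5, 9, 8, 1, 0, 3, 6, 7, 2, 4] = (0 5 3 1 9 4)(2 8)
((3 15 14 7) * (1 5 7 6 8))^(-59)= ((1 5 7 3 15 14 6 8))^(-59)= (1 14 7 8 15 5 6 3)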